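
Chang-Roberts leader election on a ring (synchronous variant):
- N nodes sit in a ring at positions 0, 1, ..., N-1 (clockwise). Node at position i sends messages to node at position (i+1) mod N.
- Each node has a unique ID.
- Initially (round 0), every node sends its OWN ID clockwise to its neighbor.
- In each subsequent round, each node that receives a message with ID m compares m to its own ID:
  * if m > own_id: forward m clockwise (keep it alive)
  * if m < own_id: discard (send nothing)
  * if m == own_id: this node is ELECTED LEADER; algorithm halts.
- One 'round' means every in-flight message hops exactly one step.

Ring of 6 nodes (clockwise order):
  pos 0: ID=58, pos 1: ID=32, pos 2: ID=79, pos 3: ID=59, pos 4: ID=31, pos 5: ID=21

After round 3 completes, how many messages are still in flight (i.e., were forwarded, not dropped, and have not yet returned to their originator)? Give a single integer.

Round 1: pos1(id32) recv 58: fwd; pos2(id79) recv 32: drop; pos3(id59) recv 79: fwd; pos4(id31) recv 59: fwd; pos5(id21) recv 31: fwd; pos0(id58) recv 21: drop
Round 2: pos2(id79) recv 58: drop; pos4(id31) recv 79: fwd; pos5(id21) recv 59: fwd; pos0(id58) recv 31: drop
Round 3: pos5(id21) recv 79: fwd; pos0(id58) recv 59: fwd
After round 3: 2 messages still in flight

Answer: 2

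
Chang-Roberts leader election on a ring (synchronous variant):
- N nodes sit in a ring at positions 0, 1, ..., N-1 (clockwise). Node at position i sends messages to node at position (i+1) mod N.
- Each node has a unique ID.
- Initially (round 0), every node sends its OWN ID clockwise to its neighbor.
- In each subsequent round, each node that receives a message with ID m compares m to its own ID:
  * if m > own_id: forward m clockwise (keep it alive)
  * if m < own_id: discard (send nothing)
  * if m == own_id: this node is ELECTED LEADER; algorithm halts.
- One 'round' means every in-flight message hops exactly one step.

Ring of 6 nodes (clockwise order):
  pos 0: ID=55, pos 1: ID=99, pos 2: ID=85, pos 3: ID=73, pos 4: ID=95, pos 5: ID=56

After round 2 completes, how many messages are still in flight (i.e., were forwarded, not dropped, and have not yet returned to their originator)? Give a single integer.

Answer: 2

Derivation:
Round 1: pos1(id99) recv 55: drop; pos2(id85) recv 99: fwd; pos3(id73) recv 85: fwd; pos4(id95) recv 73: drop; pos5(id56) recv 95: fwd; pos0(id55) recv 56: fwd
Round 2: pos3(id73) recv 99: fwd; pos4(id95) recv 85: drop; pos0(id55) recv 95: fwd; pos1(id99) recv 56: drop
After round 2: 2 messages still in flight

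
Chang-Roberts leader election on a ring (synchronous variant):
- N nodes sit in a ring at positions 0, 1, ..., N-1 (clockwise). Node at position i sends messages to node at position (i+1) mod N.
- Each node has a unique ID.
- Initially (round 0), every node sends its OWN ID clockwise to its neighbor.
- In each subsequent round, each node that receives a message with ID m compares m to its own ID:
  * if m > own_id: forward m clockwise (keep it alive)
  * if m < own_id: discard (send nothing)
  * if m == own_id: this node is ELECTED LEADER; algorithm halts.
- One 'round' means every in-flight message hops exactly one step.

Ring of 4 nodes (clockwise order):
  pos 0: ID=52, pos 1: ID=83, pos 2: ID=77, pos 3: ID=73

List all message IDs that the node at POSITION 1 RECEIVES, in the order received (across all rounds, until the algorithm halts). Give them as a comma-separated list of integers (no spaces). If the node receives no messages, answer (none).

Round 1: pos1(id83) recv 52: drop; pos2(id77) recv 83: fwd; pos3(id73) recv 77: fwd; pos0(id52) recv 73: fwd
Round 2: pos3(id73) recv 83: fwd; pos0(id52) recv 77: fwd; pos1(id83) recv 73: drop
Round 3: pos0(id52) recv 83: fwd; pos1(id83) recv 77: drop
Round 4: pos1(id83) recv 83: ELECTED

Answer: 52,73,77,83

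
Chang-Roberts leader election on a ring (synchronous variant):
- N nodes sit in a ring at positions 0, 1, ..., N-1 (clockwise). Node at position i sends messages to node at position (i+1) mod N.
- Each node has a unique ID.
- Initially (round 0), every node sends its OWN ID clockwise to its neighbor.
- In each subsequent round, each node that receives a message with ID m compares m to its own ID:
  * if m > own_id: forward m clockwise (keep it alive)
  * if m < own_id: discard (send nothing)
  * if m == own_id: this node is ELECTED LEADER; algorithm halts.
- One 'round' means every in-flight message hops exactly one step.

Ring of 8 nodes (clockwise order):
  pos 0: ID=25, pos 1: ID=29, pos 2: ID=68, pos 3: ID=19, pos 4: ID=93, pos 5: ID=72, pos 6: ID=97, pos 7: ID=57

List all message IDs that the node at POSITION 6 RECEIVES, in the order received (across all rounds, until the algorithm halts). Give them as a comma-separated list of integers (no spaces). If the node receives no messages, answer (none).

Answer: 72,93,97

Derivation:
Round 1: pos1(id29) recv 25: drop; pos2(id68) recv 29: drop; pos3(id19) recv 68: fwd; pos4(id93) recv 19: drop; pos5(id72) recv 93: fwd; pos6(id97) recv 72: drop; pos7(id57) recv 97: fwd; pos0(id25) recv 57: fwd
Round 2: pos4(id93) recv 68: drop; pos6(id97) recv 93: drop; pos0(id25) recv 97: fwd; pos1(id29) recv 57: fwd
Round 3: pos1(id29) recv 97: fwd; pos2(id68) recv 57: drop
Round 4: pos2(id68) recv 97: fwd
Round 5: pos3(id19) recv 97: fwd
Round 6: pos4(id93) recv 97: fwd
Round 7: pos5(id72) recv 97: fwd
Round 8: pos6(id97) recv 97: ELECTED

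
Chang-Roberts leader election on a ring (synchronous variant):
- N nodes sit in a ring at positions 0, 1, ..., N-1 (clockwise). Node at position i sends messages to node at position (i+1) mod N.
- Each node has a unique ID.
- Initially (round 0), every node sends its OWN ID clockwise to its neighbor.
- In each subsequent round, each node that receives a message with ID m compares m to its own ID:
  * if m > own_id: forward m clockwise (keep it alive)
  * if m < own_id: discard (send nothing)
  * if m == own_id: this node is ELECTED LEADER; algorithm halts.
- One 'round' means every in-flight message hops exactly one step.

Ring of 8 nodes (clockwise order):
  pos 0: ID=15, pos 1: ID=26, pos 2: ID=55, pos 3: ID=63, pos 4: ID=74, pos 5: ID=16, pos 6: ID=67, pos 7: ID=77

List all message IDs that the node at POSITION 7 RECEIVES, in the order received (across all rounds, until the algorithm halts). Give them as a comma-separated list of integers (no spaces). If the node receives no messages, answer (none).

Round 1: pos1(id26) recv 15: drop; pos2(id55) recv 26: drop; pos3(id63) recv 55: drop; pos4(id74) recv 63: drop; pos5(id16) recv 74: fwd; pos6(id67) recv 16: drop; pos7(id77) recv 67: drop; pos0(id15) recv 77: fwd
Round 2: pos6(id67) recv 74: fwd; pos1(id26) recv 77: fwd
Round 3: pos7(id77) recv 74: drop; pos2(id55) recv 77: fwd
Round 4: pos3(id63) recv 77: fwd
Round 5: pos4(id74) recv 77: fwd
Round 6: pos5(id16) recv 77: fwd
Round 7: pos6(id67) recv 77: fwd
Round 8: pos7(id77) recv 77: ELECTED

Answer: 67,74,77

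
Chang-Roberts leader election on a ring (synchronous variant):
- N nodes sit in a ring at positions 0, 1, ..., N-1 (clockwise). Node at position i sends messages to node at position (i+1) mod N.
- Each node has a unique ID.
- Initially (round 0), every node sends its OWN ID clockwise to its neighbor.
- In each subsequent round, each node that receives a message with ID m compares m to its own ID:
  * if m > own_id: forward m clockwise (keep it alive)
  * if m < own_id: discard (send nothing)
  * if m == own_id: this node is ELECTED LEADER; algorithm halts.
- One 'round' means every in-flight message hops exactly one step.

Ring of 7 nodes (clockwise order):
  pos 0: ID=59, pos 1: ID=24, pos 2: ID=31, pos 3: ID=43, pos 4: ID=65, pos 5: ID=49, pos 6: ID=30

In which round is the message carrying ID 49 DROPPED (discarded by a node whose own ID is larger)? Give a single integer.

Round 1: pos1(id24) recv 59: fwd; pos2(id31) recv 24: drop; pos3(id43) recv 31: drop; pos4(id65) recv 43: drop; pos5(id49) recv 65: fwd; pos6(id30) recv 49: fwd; pos0(id59) recv 30: drop
Round 2: pos2(id31) recv 59: fwd; pos6(id30) recv 65: fwd; pos0(id59) recv 49: drop
Round 3: pos3(id43) recv 59: fwd; pos0(id59) recv 65: fwd
Round 4: pos4(id65) recv 59: drop; pos1(id24) recv 65: fwd
Round 5: pos2(id31) recv 65: fwd
Round 6: pos3(id43) recv 65: fwd
Round 7: pos4(id65) recv 65: ELECTED
Message ID 49 originates at pos 5; dropped at pos 0 in round 2

Answer: 2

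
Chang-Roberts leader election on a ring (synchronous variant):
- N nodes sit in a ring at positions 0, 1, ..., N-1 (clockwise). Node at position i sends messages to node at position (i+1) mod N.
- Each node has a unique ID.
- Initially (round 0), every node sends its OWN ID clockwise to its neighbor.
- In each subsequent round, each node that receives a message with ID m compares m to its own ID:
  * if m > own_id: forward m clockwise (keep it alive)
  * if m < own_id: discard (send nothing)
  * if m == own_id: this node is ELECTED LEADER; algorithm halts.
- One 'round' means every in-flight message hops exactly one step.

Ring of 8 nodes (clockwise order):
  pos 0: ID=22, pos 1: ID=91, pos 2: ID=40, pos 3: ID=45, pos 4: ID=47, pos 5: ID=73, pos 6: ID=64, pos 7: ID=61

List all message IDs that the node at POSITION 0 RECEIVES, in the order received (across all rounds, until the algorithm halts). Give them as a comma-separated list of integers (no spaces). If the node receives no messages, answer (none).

Round 1: pos1(id91) recv 22: drop; pos2(id40) recv 91: fwd; pos3(id45) recv 40: drop; pos4(id47) recv 45: drop; pos5(id73) recv 47: drop; pos6(id64) recv 73: fwd; pos7(id61) recv 64: fwd; pos0(id22) recv 61: fwd
Round 2: pos3(id45) recv 91: fwd; pos7(id61) recv 73: fwd; pos0(id22) recv 64: fwd; pos1(id91) recv 61: drop
Round 3: pos4(id47) recv 91: fwd; pos0(id22) recv 73: fwd; pos1(id91) recv 64: drop
Round 4: pos5(id73) recv 91: fwd; pos1(id91) recv 73: drop
Round 5: pos6(id64) recv 91: fwd
Round 6: pos7(id61) recv 91: fwd
Round 7: pos0(id22) recv 91: fwd
Round 8: pos1(id91) recv 91: ELECTED

Answer: 61,64,73,91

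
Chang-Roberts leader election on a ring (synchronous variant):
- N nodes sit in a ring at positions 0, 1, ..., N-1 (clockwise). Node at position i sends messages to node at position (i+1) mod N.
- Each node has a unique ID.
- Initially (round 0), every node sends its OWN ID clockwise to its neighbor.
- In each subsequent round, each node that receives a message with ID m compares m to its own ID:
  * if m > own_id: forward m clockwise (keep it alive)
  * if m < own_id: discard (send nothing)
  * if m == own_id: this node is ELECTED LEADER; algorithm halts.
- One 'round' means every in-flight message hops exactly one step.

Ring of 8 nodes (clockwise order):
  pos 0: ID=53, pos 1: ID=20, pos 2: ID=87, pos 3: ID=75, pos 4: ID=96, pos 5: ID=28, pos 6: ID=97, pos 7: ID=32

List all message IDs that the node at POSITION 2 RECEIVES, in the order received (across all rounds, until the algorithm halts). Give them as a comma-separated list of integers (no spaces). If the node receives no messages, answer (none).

Answer: 20,53,97

Derivation:
Round 1: pos1(id20) recv 53: fwd; pos2(id87) recv 20: drop; pos3(id75) recv 87: fwd; pos4(id96) recv 75: drop; pos5(id28) recv 96: fwd; pos6(id97) recv 28: drop; pos7(id32) recv 97: fwd; pos0(id53) recv 32: drop
Round 2: pos2(id87) recv 53: drop; pos4(id96) recv 87: drop; pos6(id97) recv 96: drop; pos0(id53) recv 97: fwd
Round 3: pos1(id20) recv 97: fwd
Round 4: pos2(id87) recv 97: fwd
Round 5: pos3(id75) recv 97: fwd
Round 6: pos4(id96) recv 97: fwd
Round 7: pos5(id28) recv 97: fwd
Round 8: pos6(id97) recv 97: ELECTED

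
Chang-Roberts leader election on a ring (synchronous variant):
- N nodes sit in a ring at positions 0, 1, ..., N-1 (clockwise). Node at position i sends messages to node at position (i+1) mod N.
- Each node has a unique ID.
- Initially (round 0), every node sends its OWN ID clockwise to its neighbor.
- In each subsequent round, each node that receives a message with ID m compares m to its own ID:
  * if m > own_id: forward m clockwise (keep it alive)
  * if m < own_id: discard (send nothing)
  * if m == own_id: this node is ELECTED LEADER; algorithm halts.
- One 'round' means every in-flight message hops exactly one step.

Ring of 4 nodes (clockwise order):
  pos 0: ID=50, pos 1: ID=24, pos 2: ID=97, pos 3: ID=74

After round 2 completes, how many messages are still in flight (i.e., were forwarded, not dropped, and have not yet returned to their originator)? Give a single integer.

Round 1: pos1(id24) recv 50: fwd; pos2(id97) recv 24: drop; pos3(id74) recv 97: fwd; pos0(id50) recv 74: fwd
Round 2: pos2(id97) recv 50: drop; pos0(id50) recv 97: fwd; pos1(id24) recv 74: fwd
After round 2: 2 messages still in flight

Answer: 2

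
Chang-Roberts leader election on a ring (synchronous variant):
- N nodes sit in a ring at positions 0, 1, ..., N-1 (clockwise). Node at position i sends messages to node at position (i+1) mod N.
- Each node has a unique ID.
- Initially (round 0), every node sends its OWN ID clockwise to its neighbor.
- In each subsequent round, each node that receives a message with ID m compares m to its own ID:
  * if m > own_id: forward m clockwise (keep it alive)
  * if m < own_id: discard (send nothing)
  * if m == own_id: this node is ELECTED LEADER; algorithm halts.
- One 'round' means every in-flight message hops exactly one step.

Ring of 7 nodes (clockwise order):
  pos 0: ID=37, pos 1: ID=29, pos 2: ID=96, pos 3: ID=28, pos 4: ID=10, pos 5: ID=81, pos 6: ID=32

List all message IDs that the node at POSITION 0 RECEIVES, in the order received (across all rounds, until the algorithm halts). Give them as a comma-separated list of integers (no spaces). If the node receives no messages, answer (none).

Round 1: pos1(id29) recv 37: fwd; pos2(id96) recv 29: drop; pos3(id28) recv 96: fwd; pos4(id10) recv 28: fwd; pos5(id81) recv 10: drop; pos6(id32) recv 81: fwd; pos0(id37) recv 32: drop
Round 2: pos2(id96) recv 37: drop; pos4(id10) recv 96: fwd; pos5(id81) recv 28: drop; pos0(id37) recv 81: fwd
Round 3: pos5(id81) recv 96: fwd; pos1(id29) recv 81: fwd
Round 4: pos6(id32) recv 96: fwd; pos2(id96) recv 81: drop
Round 5: pos0(id37) recv 96: fwd
Round 6: pos1(id29) recv 96: fwd
Round 7: pos2(id96) recv 96: ELECTED

Answer: 32,81,96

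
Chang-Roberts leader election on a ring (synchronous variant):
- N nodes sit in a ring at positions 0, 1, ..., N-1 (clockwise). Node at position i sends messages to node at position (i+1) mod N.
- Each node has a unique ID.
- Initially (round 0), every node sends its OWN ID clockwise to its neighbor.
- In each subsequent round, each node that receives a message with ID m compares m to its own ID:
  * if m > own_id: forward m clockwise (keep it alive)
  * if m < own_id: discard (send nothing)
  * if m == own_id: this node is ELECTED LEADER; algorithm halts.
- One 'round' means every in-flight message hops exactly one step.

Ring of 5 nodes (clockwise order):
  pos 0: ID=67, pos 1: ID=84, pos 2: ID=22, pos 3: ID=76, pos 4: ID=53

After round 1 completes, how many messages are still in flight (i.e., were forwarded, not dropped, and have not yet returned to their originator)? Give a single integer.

Answer: 2

Derivation:
Round 1: pos1(id84) recv 67: drop; pos2(id22) recv 84: fwd; pos3(id76) recv 22: drop; pos4(id53) recv 76: fwd; pos0(id67) recv 53: drop
After round 1: 2 messages still in flight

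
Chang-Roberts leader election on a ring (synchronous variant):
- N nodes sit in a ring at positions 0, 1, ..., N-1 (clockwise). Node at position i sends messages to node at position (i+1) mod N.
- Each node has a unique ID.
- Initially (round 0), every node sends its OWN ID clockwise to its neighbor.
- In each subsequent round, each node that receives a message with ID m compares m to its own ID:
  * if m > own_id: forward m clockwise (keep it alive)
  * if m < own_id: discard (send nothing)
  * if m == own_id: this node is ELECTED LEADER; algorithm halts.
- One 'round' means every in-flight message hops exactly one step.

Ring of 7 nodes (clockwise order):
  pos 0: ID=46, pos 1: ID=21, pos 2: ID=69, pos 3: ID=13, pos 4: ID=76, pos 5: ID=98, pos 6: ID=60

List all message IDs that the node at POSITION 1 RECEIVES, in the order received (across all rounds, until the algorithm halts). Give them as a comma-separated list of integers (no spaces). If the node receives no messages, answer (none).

Answer: 46,60,98

Derivation:
Round 1: pos1(id21) recv 46: fwd; pos2(id69) recv 21: drop; pos3(id13) recv 69: fwd; pos4(id76) recv 13: drop; pos5(id98) recv 76: drop; pos6(id60) recv 98: fwd; pos0(id46) recv 60: fwd
Round 2: pos2(id69) recv 46: drop; pos4(id76) recv 69: drop; pos0(id46) recv 98: fwd; pos1(id21) recv 60: fwd
Round 3: pos1(id21) recv 98: fwd; pos2(id69) recv 60: drop
Round 4: pos2(id69) recv 98: fwd
Round 5: pos3(id13) recv 98: fwd
Round 6: pos4(id76) recv 98: fwd
Round 7: pos5(id98) recv 98: ELECTED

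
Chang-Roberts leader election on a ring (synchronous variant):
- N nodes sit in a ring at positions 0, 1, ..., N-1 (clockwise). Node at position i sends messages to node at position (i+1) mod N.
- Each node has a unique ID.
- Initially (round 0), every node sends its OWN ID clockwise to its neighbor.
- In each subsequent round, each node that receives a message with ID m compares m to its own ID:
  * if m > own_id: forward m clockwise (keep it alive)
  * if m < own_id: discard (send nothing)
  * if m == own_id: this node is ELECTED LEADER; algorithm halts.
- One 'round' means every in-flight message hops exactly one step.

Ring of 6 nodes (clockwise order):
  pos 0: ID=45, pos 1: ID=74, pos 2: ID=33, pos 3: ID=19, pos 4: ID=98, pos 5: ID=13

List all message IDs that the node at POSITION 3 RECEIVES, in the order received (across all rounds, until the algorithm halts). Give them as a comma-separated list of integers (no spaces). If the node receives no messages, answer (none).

Round 1: pos1(id74) recv 45: drop; pos2(id33) recv 74: fwd; pos3(id19) recv 33: fwd; pos4(id98) recv 19: drop; pos5(id13) recv 98: fwd; pos0(id45) recv 13: drop
Round 2: pos3(id19) recv 74: fwd; pos4(id98) recv 33: drop; pos0(id45) recv 98: fwd
Round 3: pos4(id98) recv 74: drop; pos1(id74) recv 98: fwd
Round 4: pos2(id33) recv 98: fwd
Round 5: pos3(id19) recv 98: fwd
Round 6: pos4(id98) recv 98: ELECTED

Answer: 33,74,98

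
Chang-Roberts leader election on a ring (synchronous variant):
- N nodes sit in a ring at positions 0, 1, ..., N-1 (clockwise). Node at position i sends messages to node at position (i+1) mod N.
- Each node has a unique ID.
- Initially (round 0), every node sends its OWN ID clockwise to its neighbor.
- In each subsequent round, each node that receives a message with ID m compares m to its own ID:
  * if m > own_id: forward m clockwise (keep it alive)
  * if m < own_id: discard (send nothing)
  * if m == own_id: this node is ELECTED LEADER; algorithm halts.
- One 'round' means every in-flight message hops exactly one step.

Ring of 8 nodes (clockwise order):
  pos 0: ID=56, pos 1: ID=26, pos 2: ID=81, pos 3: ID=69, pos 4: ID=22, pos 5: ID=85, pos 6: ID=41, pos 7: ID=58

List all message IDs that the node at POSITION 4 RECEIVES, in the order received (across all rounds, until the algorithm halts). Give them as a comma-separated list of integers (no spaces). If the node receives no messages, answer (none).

Answer: 69,81,85

Derivation:
Round 1: pos1(id26) recv 56: fwd; pos2(id81) recv 26: drop; pos3(id69) recv 81: fwd; pos4(id22) recv 69: fwd; pos5(id85) recv 22: drop; pos6(id41) recv 85: fwd; pos7(id58) recv 41: drop; pos0(id56) recv 58: fwd
Round 2: pos2(id81) recv 56: drop; pos4(id22) recv 81: fwd; pos5(id85) recv 69: drop; pos7(id58) recv 85: fwd; pos1(id26) recv 58: fwd
Round 3: pos5(id85) recv 81: drop; pos0(id56) recv 85: fwd; pos2(id81) recv 58: drop
Round 4: pos1(id26) recv 85: fwd
Round 5: pos2(id81) recv 85: fwd
Round 6: pos3(id69) recv 85: fwd
Round 7: pos4(id22) recv 85: fwd
Round 8: pos5(id85) recv 85: ELECTED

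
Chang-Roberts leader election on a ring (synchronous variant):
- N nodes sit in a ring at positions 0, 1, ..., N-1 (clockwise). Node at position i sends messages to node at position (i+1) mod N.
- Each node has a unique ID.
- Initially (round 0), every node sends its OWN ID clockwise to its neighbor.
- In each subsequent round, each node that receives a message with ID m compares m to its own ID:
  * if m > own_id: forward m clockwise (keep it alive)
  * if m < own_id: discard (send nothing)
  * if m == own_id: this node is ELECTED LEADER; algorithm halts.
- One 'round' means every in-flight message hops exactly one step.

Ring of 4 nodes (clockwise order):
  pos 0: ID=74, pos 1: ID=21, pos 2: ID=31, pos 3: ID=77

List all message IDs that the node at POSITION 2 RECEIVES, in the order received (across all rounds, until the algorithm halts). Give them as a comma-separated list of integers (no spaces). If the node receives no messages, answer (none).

Answer: 21,74,77

Derivation:
Round 1: pos1(id21) recv 74: fwd; pos2(id31) recv 21: drop; pos3(id77) recv 31: drop; pos0(id74) recv 77: fwd
Round 2: pos2(id31) recv 74: fwd; pos1(id21) recv 77: fwd
Round 3: pos3(id77) recv 74: drop; pos2(id31) recv 77: fwd
Round 4: pos3(id77) recv 77: ELECTED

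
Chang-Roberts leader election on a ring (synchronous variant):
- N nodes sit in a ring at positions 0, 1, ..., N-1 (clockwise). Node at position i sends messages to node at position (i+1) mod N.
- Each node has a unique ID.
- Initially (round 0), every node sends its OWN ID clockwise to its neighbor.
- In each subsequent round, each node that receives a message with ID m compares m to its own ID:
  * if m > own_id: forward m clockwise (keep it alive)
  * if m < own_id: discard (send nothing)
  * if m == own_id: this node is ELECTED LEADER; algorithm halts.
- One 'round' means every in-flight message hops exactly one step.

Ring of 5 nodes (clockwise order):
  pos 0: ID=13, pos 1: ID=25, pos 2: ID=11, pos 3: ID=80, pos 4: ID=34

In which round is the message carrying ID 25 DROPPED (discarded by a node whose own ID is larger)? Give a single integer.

Round 1: pos1(id25) recv 13: drop; pos2(id11) recv 25: fwd; pos3(id80) recv 11: drop; pos4(id34) recv 80: fwd; pos0(id13) recv 34: fwd
Round 2: pos3(id80) recv 25: drop; pos0(id13) recv 80: fwd; pos1(id25) recv 34: fwd
Round 3: pos1(id25) recv 80: fwd; pos2(id11) recv 34: fwd
Round 4: pos2(id11) recv 80: fwd; pos3(id80) recv 34: drop
Round 5: pos3(id80) recv 80: ELECTED
Message ID 25 originates at pos 1; dropped at pos 3 in round 2

Answer: 2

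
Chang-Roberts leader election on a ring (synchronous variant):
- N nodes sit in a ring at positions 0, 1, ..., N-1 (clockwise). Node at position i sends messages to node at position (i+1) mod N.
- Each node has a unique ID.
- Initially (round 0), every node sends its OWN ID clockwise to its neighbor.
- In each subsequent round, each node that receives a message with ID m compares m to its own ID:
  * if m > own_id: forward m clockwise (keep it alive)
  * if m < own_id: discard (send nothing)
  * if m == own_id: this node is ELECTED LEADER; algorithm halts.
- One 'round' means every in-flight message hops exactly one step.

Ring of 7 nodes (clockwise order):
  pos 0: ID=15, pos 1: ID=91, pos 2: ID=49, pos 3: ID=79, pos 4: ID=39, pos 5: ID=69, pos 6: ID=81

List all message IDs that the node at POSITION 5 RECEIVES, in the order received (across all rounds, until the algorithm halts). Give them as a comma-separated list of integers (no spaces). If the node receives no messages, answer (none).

Answer: 39,79,91

Derivation:
Round 1: pos1(id91) recv 15: drop; pos2(id49) recv 91: fwd; pos3(id79) recv 49: drop; pos4(id39) recv 79: fwd; pos5(id69) recv 39: drop; pos6(id81) recv 69: drop; pos0(id15) recv 81: fwd
Round 2: pos3(id79) recv 91: fwd; pos5(id69) recv 79: fwd; pos1(id91) recv 81: drop
Round 3: pos4(id39) recv 91: fwd; pos6(id81) recv 79: drop
Round 4: pos5(id69) recv 91: fwd
Round 5: pos6(id81) recv 91: fwd
Round 6: pos0(id15) recv 91: fwd
Round 7: pos1(id91) recv 91: ELECTED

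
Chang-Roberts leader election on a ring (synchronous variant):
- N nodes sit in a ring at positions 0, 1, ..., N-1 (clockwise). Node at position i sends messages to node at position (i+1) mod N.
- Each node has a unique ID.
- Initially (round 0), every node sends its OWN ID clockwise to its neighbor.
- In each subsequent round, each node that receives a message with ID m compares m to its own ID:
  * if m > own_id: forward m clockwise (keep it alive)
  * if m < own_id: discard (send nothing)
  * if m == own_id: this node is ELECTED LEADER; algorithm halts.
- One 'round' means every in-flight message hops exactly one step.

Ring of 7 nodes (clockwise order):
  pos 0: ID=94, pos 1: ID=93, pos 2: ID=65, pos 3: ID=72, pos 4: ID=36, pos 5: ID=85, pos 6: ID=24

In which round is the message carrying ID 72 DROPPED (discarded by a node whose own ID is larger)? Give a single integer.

Answer: 2

Derivation:
Round 1: pos1(id93) recv 94: fwd; pos2(id65) recv 93: fwd; pos3(id72) recv 65: drop; pos4(id36) recv 72: fwd; pos5(id85) recv 36: drop; pos6(id24) recv 85: fwd; pos0(id94) recv 24: drop
Round 2: pos2(id65) recv 94: fwd; pos3(id72) recv 93: fwd; pos5(id85) recv 72: drop; pos0(id94) recv 85: drop
Round 3: pos3(id72) recv 94: fwd; pos4(id36) recv 93: fwd
Round 4: pos4(id36) recv 94: fwd; pos5(id85) recv 93: fwd
Round 5: pos5(id85) recv 94: fwd; pos6(id24) recv 93: fwd
Round 6: pos6(id24) recv 94: fwd; pos0(id94) recv 93: drop
Round 7: pos0(id94) recv 94: ELECTED
Message ID 72 originates at pos 3; dropped at pos 5 in round 2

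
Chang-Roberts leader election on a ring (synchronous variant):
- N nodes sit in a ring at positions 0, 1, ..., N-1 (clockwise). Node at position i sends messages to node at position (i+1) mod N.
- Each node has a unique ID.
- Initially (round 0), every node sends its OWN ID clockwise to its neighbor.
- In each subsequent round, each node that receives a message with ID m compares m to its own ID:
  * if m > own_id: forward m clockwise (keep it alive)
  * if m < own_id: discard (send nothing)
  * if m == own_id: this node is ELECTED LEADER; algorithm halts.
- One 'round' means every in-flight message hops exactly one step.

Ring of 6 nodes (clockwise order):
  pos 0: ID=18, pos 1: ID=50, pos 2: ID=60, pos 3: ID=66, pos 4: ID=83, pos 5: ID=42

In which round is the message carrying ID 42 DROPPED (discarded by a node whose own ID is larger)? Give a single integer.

Answer: 2

Derivation:
Round 1: pos1(id50) recv 18: drop; pos2(id60) recv 50: drop; pos3(id66) recv 60: drop; pos4(id83) recv 66: drop; pos5(id42) recv 83: fwd; pos0(id18) recv 42: fwd
Round 2: pos0(id18) recv 83: fwd; pos1(id50) recv 42: drop
Round 3: pos1(id50) recv 83: fwd
Round 4: pos2(id60) recv 83: fwd
Round 5: pos3(id66) recv 83: fwd
Round 6: pos4(id83) recv 83: ELECTED
Message ID 42 originates at pos 5; dropped at pos 1 in round 2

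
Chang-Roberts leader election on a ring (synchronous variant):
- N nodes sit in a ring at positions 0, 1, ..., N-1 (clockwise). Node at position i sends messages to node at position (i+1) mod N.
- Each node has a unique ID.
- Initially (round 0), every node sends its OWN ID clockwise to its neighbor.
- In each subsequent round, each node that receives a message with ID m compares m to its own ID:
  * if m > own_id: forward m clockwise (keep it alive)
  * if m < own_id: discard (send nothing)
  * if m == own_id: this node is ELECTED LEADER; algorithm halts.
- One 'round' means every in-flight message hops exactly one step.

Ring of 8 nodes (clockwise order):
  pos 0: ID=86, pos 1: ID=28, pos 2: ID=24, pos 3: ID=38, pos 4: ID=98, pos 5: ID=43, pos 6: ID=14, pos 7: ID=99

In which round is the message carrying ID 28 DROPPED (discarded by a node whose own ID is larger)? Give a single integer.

Answer: 2

Derivation:
Round 1: pos1(id28) recv 86: fwd; pos2(id24) recv 28: fwd; pos3(id38) recv 24: drop; pos4(id98) recv 38: drop; pos5(id43) recv 98: fwd; pos6(id14) recv 43: fwd; pos7(id99) recv 14: drop; pos0(id86) recv 99: fwd
Round 2: pos2(id24) recv 86: fwd; pos3(id38) recv 28: drop; pos6(id14) recv 98: fwd; pos7(id99) recv 43: drop; pos1(id28) recv 99: fwd
Round 3: pos3(id38) recv 86: fwd; pos7(id99) recv 98: drop; pos2(id24) recv 99: fwd
Round 4: pos4(id98) recv 86: drop; pos3(id38) recv 99: fwd
Round 5: pos4(id98) recv 99: fwd
Round 6: pos5(id43) recv 99: fwd
Round 7: pos6(id14) recv 99: fwd
Round 8: pos7(id99) recv 99: ELECTED
Message ID 28 originates at pos 1; dropped at pos 3 in round 2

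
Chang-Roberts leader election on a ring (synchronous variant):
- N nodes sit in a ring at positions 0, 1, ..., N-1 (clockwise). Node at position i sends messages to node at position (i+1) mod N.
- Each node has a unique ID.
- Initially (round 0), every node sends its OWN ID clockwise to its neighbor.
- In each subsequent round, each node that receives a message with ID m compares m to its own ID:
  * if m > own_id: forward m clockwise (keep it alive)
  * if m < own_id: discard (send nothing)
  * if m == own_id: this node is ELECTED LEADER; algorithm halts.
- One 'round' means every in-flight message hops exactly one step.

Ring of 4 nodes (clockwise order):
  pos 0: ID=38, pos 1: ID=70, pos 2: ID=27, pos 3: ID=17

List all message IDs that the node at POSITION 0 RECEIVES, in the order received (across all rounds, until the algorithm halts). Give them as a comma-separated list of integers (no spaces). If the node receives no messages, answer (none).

Answer: 17,27,70

Derivation:
Round 1: pos1(id70) recv 38: drop; pos2(id27) recv 70: fwd; pos3(id17) recv 27: fwd; pos0(id38) recv 17: drop
Round 2: pos3(id17) recv 70: fwd; pos0(id38) recv 27: drop
Round 3: pos0(id38) recv 70: fwd
Round 4: pos1(id70) recv 70: ELECTED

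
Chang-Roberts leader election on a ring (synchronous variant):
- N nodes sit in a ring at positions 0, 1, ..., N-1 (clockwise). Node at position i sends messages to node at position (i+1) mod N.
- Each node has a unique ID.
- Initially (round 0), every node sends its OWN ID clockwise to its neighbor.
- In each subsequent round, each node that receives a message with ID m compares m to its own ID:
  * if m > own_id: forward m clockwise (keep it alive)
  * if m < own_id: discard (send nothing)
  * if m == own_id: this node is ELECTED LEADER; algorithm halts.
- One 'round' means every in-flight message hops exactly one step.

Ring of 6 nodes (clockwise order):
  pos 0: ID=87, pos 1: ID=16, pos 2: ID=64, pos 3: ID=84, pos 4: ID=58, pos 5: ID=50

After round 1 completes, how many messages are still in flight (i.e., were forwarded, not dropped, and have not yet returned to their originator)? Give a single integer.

Round 1: pos1(id16) recv 87: fwd; pos2(id64) recv 16: drop; pos3(id84) recv 64: drop; pos4(id58) recv 84: fwd; pos5(id50) recv 58: fwd; pos0(id87) recv 50: drop
After round 1: 3 messages still in flight

Answer: 3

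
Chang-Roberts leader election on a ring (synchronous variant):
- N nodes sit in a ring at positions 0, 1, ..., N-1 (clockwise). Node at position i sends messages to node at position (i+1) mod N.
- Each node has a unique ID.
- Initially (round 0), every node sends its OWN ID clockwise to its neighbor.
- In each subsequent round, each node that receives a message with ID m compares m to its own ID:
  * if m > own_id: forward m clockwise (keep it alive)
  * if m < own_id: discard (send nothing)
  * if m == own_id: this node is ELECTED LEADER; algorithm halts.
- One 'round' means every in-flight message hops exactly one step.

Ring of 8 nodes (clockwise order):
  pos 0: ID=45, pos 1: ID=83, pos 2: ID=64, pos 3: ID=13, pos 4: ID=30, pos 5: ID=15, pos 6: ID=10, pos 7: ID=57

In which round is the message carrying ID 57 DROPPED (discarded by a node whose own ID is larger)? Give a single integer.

Answer: 2

Derivation:
Round 1: pos1(id83) recv 45: drop; pos2(id64) recv 83: fwd; pos3(id13) recv 64: fwd; pos4(id30) recv 13: drop; pos5(id15) recv 30: fwd; pos6(id10) recv 15: fwd; pos7(id57) recv 10: drop; pos0(id45) recv 57: fwd
Round 2: pos3(id13) recv 83: fwd; pos4(id30) recv 64: fwd; pos6(id10) recv 30: fwd; pos7(id57) recv 15: drop; pos1(id83) recv 57: drop
Round 3: pos4(id30) recv 83: fwd; pos5(id15) recv 64: fwd; pos7(id57) recv 30: drop
Round 4: pos5(id15) recv 83: fwd; pos6(id10) recv 64: fwd
Round 5: pos6(id10) recv 83: fwd; pos7(id57) recv 64: fwd
Round 6: pos7(id57) recv 83: fwd; pos0(id45) recv 64: fwd
Round 7: pos0(id45) recv 83: fwd; pos1(id83) recv 64: drop
Round 8: pos1(id83) recv 83: ELECTED
Message ID 57 originates at pos 7; dropped at pos 1 in round 2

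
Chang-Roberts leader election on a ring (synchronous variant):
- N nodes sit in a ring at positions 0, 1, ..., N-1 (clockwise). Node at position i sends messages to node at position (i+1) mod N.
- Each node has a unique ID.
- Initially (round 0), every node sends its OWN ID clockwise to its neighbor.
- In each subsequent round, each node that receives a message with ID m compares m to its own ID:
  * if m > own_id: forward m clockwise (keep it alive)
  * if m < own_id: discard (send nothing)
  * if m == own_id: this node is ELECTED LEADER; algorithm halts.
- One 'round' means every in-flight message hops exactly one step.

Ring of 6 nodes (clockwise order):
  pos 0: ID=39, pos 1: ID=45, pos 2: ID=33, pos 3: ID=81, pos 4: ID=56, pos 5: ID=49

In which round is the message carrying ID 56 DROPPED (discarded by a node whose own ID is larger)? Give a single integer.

Answer: 5

Derivation:
Round 1: pos1(id45) recv 39: drop; pos2(id33) recv 45: fwd; pos3(id81) recv 33: drop; pos4(id56) recv 81: fwd; pos5(id49) recv 56: fwd; pos0(id39) recv 49: fwd
Round 2: pos3(id81) recv 45: drop; pos5(id49) recv 81: fwd; pos0(id39) recv 56: fwd; pos1(id45) recv 49: fwd
Round 3: pos0(id39) recv 81: fwd; pos1(id45) recv 56: fwd; pos2(id33) recv 49: fwd
Round 4: pos1(id45) recv 81: fwd; pos2(id33) recv 56: fwd; pos3(id81) recv 49: drop
Round 5: pos2(id33) recv 81: fwd; pos3(id81) recv 56: drop
Round 6: pos3(id81) recv 81: ELECTED
Message ID 56 originates at pos 4; dropped at pos 3 in round 5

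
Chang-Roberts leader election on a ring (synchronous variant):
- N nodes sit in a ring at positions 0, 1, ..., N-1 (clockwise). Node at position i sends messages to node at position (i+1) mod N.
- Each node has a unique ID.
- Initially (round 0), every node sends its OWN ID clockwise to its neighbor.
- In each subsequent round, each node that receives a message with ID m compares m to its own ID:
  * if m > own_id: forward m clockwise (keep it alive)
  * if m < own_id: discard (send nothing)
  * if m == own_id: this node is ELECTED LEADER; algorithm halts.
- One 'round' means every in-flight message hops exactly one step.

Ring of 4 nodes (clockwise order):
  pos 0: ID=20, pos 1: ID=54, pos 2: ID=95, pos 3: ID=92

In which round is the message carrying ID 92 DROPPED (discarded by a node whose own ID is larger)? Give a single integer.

Round 1: pos1(id54) recv 20: drop; pos2(id95) recv 54: drop; pos3(id92) recv 95: fwd; pos0(id20) recv 92: fwd
Round 2: pos0(id20) recv 95: fwd; pos1(id54) recv 92: fwd
Round 3: pos1(id54) recv 95: fwd; pos2(id95) recv 92: drop
Round 4: pos2(id95) recv 95: ELECTED
Message ID 92 originates at pos 3; dropped at pos 2 in round 3

Answer: 3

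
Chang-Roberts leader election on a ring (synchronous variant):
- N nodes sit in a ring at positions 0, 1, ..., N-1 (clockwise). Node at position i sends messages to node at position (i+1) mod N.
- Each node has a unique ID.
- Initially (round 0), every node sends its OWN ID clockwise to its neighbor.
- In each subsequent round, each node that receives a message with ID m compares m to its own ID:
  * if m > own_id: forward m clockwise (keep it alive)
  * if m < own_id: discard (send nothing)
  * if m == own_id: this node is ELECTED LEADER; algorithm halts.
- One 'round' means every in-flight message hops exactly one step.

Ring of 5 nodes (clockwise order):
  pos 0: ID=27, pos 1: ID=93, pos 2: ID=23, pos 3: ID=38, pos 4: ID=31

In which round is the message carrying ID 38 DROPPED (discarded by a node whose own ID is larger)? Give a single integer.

Answer: 3

Derivation:
Round 1: pos1(id93) recv 27: drop; pos2(id23) recv 93: fwd; pos3(id38) recv 23: drop; pos4(id31) recv 38: fwd; pos0(id27) recv 31: fwd
Round 2: pos3(id38) recv 93: fwd; pos0(id27) recv 38: fwd; pos1(id93) recv 31: drop
Round 3: pos4(id31) recv 93: fwd; pos1(id93) recv 38: drop
Round 4: pos0(id27) recv 93: fwd
Round 5: pos1(id93) recv 93: ELECTED
Message ID 38 originates at pos 3; dropped at pos 1 in round 3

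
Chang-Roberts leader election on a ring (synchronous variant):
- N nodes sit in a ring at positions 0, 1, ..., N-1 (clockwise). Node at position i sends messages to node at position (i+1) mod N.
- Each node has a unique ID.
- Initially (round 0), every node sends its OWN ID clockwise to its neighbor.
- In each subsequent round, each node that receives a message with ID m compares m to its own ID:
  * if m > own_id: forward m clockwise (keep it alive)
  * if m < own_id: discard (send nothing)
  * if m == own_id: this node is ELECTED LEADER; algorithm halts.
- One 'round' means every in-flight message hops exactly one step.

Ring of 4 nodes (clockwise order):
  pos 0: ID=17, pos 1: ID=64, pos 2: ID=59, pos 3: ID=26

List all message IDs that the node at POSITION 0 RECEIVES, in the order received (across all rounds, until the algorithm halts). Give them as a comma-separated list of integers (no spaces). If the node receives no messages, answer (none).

Answer: 26,59,64

Derivation:
Round 1: pos1(id64) recv 17: drop; pos2(id59) recv 64: fwd; pos3(id26) recv 59: fwd; pos0(id17) recv 26: fwd
Round 2: pos3(id26) recv 64: fwd; pos0(id17) recv 59: fwd; pos1(id64) recv 26: drop
Round 3: pos0(id17) recv 64: fwd; pos1(id64) recv 59: drop
Round 4: pos1(id64) recv 64: ELECTED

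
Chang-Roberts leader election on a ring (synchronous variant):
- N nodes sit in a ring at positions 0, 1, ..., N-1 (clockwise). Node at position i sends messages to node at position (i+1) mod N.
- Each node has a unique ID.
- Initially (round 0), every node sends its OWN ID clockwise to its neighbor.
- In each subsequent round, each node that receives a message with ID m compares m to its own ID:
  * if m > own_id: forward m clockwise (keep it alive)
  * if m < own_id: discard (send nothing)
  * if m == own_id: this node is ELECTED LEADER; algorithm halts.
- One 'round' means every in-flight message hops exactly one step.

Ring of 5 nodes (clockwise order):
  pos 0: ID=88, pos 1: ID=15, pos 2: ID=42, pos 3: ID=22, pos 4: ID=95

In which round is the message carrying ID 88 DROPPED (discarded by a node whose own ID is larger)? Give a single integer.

Round 1: pos1(id15) recv 88: fwd; pos2(id42) recv 15: drop; pos3(id22) recv 42: fwd; pos4(id95) recv 22: drop; pos0(id88) recv 95: fwd
Round 2: pos2(id42) recv 88: fwd; pos4(id95) recv 42: drop; pos1(id15) recv 95: fwd
Round 3: pos3(id22) recv 88: fwd; pos2(id42) recv 95: fwd
Round 4: pos4(id95) recv 88: drop; pos3(id22) recv 95: fwd
Round 5: pos4(id95) recv 95: ELECTED
Message ID 88 originates at pos 0; dropped at pos 4 in round 4

Answer: 4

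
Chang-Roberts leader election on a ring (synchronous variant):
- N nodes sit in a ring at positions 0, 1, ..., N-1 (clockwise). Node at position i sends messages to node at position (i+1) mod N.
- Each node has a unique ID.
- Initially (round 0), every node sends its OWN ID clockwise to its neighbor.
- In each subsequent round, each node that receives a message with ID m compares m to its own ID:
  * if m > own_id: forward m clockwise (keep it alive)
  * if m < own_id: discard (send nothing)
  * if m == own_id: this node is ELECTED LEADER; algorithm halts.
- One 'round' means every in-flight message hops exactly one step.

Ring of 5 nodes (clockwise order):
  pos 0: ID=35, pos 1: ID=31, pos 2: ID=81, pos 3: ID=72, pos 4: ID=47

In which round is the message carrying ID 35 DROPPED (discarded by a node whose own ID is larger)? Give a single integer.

Round 1: pos1(id31) recv 35: fwd; pos2(id81) recv 31: drop; pos3(id72) recv 81: fwd; pos4(id47) recv 72: fwd; pos0(id35) recv 47: fwd
Round 2: pos2(id81) recv 35: drop; pos4(id47) recv 81: fwd; pos0(id35) recv 72: fwd; pos1(id31) recv 47: fwd
Round 3: pos0(id35) recv 81: fwd; pos1(id31) recv 72: fwd; pos2(id81) recv 47: drop
Round 4: pos1(id31) recv 81: fwd; pos2(id81) recv 72: drop
Round 5: pos2(id81) recv 81: ELECTED
Message ID 35 originates at pos 0; dropped at pos 2 in round 2

Answer: 2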